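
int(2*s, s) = s^2 + C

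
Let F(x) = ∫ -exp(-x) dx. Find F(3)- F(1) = -exp(-1) + exp(-3)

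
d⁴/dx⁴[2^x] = 2^x*log(2)^4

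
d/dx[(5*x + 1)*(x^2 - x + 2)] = 15*x^2 - 8*x + 9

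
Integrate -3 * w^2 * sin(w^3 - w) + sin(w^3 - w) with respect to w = cos(w^3 - w) + C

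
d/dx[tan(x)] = cos(x)^(-2)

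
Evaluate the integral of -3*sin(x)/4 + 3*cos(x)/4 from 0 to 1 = -3/4 + 3*cos(1)/4 + 3*sin(1)/4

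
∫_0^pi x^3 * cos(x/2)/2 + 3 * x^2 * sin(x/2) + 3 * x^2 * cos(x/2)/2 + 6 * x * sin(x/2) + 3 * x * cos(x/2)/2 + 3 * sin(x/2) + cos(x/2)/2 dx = (1 + pi)^3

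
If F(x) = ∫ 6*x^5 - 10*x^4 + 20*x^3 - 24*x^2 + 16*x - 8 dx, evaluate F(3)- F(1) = 484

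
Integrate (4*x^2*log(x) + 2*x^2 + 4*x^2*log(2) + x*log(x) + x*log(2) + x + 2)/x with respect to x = (2*x^2 + x + 2)*log(2*x) + C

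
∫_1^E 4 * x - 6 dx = -4 + 2*(2 - E)^2 + 2*E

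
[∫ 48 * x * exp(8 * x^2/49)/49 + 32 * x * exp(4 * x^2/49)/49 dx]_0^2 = -7 + 4*exp(16/49) + 3*exp(32/49)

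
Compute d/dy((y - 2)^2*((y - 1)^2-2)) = 4*y^3 - 18*y^2 + 22*y - 4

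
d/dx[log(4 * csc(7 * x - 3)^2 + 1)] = 224*cos(7*x - 3)/(-19*sin(7*x - 3) + sin(21*x - 9))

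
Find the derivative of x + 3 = 1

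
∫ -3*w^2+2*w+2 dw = -w^3 + w^2 + 2*w + C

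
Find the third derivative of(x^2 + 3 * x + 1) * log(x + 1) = (2*x^2 + 3*x - 1)/(x^3 + 3*x^2 + 3*x + 1)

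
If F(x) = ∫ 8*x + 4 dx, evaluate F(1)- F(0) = 8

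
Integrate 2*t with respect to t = t^2 + C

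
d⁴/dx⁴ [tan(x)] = 24*tan(x)^5 + 40*tan(x)^3 + 16*tan(x)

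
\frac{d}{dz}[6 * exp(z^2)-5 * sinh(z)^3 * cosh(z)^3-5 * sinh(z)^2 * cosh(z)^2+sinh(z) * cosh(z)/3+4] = 12*z*exp(z^2) - 15*(cosh(2*z) - 1)^3/4 - 45*(cosh(2*z) - 1)^2/4 - 5*sinh(4*z)/2 - 43*cosh(2*z)/6 + 15/2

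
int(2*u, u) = u^2 + C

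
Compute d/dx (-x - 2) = -1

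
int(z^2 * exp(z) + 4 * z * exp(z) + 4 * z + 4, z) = (exp(z) + 2)*(z^2 + 2*z - 2) + C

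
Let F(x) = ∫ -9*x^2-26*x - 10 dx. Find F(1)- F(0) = -26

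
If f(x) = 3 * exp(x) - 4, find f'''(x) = 3*exp(x)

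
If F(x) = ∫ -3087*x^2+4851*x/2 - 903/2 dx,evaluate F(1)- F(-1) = -2961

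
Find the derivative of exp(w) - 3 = exp(w)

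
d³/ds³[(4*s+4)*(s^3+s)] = 96*s + 24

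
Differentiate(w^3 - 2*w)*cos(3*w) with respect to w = -3*w^3*sin(3*w) + 3*w^2*cos(3*w) + 6*w*sin(3*w) - 2*cos(3*w)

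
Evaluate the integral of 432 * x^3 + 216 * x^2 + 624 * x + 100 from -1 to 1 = 344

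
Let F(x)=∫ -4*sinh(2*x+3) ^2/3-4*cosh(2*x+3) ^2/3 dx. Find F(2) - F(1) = -sinh(14)/3 + sinh(10)/3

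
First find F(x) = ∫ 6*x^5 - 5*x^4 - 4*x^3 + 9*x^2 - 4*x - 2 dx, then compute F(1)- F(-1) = 0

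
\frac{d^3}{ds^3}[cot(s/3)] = -2*cot(s/3)^4/9 - 8*cot(s/3)^2/27 - 2/27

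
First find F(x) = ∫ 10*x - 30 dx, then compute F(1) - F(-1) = -60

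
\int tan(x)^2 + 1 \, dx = tan(x) + C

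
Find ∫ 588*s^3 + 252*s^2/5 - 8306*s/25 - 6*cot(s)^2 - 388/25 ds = 147*s^4 + 84*s^3/5 - 4153*s^2/25 - 238*s/25 + 6*cot(s) + C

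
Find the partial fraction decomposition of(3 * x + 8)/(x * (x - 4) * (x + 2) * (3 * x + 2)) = 81/(56*(3*x + 2)) - 1/(24*(x + 2)) + 5/(84*(x - 4)) - 1/(2*x)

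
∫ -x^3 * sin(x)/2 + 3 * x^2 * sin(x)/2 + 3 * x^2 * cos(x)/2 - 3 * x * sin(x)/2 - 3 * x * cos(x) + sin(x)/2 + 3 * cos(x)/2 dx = (x - 1)^3*cos(x)/2 + C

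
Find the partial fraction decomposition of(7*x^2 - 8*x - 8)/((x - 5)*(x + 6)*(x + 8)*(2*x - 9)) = -782/(525*(2*x - 9)) - 252/(325*(x + 8)) + 146/(231*(x + 6)) + 127/(143*(x - 5))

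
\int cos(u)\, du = sin(u) + C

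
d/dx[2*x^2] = 4*x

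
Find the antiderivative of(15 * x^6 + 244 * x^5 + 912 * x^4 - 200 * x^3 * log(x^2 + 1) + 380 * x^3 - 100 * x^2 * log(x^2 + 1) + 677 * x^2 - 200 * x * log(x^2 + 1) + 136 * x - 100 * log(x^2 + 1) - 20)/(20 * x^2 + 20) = -5*(x^2 + x + 1)*log(x^2 + 1) + (3*x^2 + 25*x + 35)*(x^3 + 12*x^2 - 12*x + 16)/20 + C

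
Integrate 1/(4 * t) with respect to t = log(t)/4 + C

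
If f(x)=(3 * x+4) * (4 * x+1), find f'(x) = 24*x + 19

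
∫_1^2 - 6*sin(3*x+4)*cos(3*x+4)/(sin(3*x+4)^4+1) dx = -acot(sin(7)^2) + acot(sin(10)^2)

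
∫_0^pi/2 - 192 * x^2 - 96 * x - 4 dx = (-2*pi - 1)^3 + 1 + 4*pi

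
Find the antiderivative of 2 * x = x^2 + C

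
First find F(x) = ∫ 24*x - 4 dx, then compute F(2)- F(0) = 40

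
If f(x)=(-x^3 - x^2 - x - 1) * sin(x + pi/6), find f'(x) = -x^3*cos(x + pi/6) - 3*x^2*sin(x + pi/6) - x^2*cos(x + pi/6) - 2*x*sin(x + pi/6) - x*cos(x + pi/6) - sqrt(2)*sin(x + 5*pi/12)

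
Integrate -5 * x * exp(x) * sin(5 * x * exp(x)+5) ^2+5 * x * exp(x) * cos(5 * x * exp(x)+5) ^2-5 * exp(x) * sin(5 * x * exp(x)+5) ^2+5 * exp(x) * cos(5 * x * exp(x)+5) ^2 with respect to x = sin(10*x*exp(x) + 10)/2 + C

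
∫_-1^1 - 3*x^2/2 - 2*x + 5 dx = 9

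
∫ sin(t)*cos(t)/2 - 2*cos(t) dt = (sin(t) - 4)^2/4 + C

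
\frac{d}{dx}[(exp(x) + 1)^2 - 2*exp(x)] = 2*exp(2*x)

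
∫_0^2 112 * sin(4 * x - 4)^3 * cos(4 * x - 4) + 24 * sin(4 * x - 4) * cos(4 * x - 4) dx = 0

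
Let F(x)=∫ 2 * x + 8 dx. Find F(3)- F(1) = 24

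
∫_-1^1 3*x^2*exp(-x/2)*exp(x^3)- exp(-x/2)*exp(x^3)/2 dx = -exp(-1/2) + exp(1/2)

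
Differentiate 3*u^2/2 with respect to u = 3*u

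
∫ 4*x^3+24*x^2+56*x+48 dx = x^4 + 8*x^3 + 28*x^2 + 48*x + C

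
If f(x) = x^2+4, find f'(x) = 2*x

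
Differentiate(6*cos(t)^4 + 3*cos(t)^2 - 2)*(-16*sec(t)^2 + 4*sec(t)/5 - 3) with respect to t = 72*sin(t)*cos(t)^3 - 72*sin(t)*cos(t)^2/5 - 12*sin(t)/5 + 105*sin(2*t) + 64*tan(t)*sec(t)^2 - 8*tan(t)*sec(t)/5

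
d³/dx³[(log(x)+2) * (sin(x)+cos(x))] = sqrt(2)*(-x^3*log(x)*cos(x + pi/4) - 2*x^3*cos(x + pi/4) - 3*x^2*sin(x + pi/4) - 3*x*cos(x + pi/4) + 2*sin(x + pi/4))/x^3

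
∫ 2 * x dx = x^2 + C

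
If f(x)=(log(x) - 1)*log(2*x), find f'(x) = (2*log(x) - 1 + log(2))/x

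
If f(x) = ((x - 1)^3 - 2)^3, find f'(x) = 9*x^8 - 72*x^7 + 252*x^6 - 540*x^5 + 810*x^4 - 864*x^3 + 648*x^2 - 324*x + 81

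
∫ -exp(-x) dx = exp(-x) + C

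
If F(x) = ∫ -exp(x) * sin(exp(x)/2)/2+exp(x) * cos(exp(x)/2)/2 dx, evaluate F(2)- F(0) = sqrt(2)*(sin((pi + 2*exp(2))/4) - sin((2 + pi)/4))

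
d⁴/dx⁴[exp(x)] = exp(x)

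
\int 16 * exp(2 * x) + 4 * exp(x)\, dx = (8*exp(x) + 4)*exp(x) + C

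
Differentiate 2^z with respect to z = 2^z*log(2)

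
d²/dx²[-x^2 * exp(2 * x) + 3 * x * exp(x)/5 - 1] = -4*x^2*exp(2*x) - 8*x*exp(2*x) + 3*x*exp(x)/5 - 2*exp(2*x) + 6*exp(x)/5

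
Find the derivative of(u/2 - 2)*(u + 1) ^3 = 2*u^3 - 3*u^2/2 - 9*u - 11/2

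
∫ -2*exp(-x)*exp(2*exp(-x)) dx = exp(2*exp(-x)) + C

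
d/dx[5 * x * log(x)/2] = 5*log(x)/2 + 5/2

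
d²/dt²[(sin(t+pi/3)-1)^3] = -3*sin(t + pi/3)^3 + 6*sin(t + pi/3)^2 + 6*sin(t + pi/3)*cos(t + pi/3)^2 - 3*sin(t + pi/3) - 6*cos(t + pi/3)^2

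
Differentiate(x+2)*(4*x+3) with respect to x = 8*x + 11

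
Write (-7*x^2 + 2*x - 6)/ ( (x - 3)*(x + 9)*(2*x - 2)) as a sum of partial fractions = -197/(80*(x + 9)) + 11/(40*(x - 1)) - 21/(16*(x - 3))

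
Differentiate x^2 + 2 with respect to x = 2*x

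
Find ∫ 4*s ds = 2*s^2 + C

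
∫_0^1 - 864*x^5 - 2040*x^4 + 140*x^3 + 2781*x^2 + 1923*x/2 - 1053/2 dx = 1457/4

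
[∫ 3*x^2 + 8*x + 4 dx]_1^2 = 23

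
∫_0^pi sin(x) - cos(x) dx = 2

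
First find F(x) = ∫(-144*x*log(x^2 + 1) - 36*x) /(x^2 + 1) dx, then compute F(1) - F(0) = -36*log(2)^2 - 18*log(2)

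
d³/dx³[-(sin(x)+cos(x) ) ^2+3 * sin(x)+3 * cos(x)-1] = 8*cos(2*x) - 3*sqrt(2)*cos(x + pi/4)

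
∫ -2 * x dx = -x^2 + C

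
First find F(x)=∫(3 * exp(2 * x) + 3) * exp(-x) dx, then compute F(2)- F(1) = -3*E - 3*exp(-2) + 3*exp(-1) + 3*exp(2)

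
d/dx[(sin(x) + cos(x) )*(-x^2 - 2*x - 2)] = x^2*sin(x) - x^2*cos(x) - 4*x*cos(x) - 4*cos(x)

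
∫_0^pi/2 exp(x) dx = -1 + exp(pi/2)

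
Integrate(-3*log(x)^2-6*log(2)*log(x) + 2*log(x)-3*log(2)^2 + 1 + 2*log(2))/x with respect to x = (-log(2*x)^2 + log(2*x) + 1)*log(2*x) + C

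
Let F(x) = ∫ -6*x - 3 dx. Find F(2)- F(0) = -18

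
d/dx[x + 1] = 1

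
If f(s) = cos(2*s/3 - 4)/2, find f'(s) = -sin(2*s/3 - 4)/3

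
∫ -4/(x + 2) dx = -4*log(x + 2) + C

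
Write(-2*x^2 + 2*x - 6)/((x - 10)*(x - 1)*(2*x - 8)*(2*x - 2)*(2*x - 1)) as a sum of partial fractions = -22/(133*(2*x - 1)) + 11/(162*(x - 1)) - 1/(18*(x - 1)^2) + 5/(252*(x - 4)) - 31/(6156*(x - 10))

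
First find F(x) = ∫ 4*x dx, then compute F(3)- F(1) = 16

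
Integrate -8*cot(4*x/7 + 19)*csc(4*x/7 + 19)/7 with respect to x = 2*csc(4*x/7 + 19) + C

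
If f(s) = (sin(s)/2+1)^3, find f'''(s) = 3*(-2*sin(s) + 9*cos(s)^2/8 - 11/8)*cos(s)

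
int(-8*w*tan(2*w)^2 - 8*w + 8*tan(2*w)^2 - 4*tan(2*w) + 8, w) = (4 - 4*w)*tan(2*w) + C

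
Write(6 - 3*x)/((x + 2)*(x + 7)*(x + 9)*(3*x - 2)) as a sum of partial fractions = 27/(1334*(3*x - 2)) - 33/(406*(x + 9)) + 27/(230*(x + 7)) - 3/(70*(x + 2))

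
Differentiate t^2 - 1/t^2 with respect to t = (2*t^4 + 2)/t^3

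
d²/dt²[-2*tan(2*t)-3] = -16*sin(2*t)/cos(2*t)^3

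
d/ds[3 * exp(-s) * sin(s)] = (-3*sin(s) + 3*cos(s))*exp(-s)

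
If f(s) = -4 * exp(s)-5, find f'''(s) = -4*exp(s)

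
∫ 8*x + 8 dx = 4*x^2 + 8*x + C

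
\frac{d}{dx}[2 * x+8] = 2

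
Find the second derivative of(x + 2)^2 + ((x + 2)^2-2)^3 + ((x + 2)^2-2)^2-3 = 30*x^4 + 240*x^3 + 660*x^2 + 720*x + 258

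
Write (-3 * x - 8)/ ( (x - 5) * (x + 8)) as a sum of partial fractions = -16/(13*(x + 8)) - 23/(13*(x - 5))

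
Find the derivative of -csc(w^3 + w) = (3*w^2 + 1)*cos(w*(w^2 + 1))/sin(w*(w^2 + 1))^2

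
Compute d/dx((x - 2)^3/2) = 3*x^2/2 - 6*x + 6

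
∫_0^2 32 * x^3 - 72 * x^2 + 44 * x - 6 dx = 12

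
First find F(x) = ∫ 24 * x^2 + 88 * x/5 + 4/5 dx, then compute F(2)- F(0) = 504/5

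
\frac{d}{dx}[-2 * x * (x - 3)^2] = -6*x^2 + 24*x - 18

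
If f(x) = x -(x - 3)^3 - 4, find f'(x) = -3*x^2 + 18*x - 26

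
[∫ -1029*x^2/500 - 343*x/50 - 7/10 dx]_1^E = -2*(7*E/10 + 2)^3 + 102/125 + 21*E/10 + 5*(7*E/10 + 2)^2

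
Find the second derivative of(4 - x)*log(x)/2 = (-x - 4)/(2*x^2)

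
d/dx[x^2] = 2*x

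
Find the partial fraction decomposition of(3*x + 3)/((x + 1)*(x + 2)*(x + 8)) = -1/(2*(x + 8)) + 1/(2*(x + 2))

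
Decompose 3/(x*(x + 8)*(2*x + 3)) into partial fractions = -4/(13*(2*x + 3)) + 3/(104*(x + 8)) + 1/(8*x)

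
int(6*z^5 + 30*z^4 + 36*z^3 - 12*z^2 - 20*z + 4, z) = z^6 + 6*z^5 + 9*z^4 - 4*z^3 - 10*z^2 + 4*z + C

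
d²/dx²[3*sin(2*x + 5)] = -12*sin(2*x + 5)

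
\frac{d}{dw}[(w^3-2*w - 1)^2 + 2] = 6*w^5 - 16*w^3 - 6*w^2 + 8*w + 4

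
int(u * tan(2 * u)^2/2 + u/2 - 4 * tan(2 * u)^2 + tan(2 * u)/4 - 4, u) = (u/4 - 2)*tan(2*u) + C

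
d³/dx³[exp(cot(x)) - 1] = -(3 + 6/tan(x) + 11/tan(x)^2 + 12/tan(x)^3 + 9/tan(x)^4 + 6/tan(x)^5 + tan(x)^(-6))*exp(1/tan(x))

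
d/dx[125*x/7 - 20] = 125/7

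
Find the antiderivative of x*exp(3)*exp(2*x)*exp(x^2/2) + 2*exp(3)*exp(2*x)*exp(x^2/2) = exp((x + 2)^2/2 + 1) + C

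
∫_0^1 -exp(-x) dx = -1 + exp(-1)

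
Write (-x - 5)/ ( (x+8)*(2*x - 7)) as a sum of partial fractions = -17/(23*(2*x - 7)) - 3/(23*(x + 8))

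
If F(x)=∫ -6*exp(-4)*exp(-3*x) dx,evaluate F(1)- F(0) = -2*exp(-4) + 2*exp(-7)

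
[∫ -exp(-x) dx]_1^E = -exp(-1) + exp(-E)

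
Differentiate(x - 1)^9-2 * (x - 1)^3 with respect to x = 9*x^8 - 72*x^7 + 252*x^6 - 504*x^5 + 630*x^4 - 504*x^3 + 246*x^2 - 60*x + 3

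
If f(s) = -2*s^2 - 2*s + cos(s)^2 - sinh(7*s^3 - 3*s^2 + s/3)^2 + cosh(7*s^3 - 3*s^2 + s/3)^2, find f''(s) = 4*sin(s)^2 - 6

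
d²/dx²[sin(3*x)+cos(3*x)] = -9*sin(3*x) - 9*cos(3*x)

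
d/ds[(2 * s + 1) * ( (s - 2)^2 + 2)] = 6*s^2 - 14*s + 8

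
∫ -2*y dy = -y^2 + C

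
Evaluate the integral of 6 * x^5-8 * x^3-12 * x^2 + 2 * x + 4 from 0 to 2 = 12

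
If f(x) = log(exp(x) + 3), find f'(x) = exp(x)/(exp(x) + 3)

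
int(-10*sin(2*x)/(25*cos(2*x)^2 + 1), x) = -acot(5*cos(2*x)) + C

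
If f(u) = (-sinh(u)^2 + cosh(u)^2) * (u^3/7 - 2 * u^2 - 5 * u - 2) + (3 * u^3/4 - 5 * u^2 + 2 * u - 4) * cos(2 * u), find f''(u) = -3*u^3*cos(2*u) - 9*u^2*sin(2*u) + 20*u^2*cos(2*u) + 40*u*sin(2*u) - 7*u*cos(2*u)/2 + 6*u/7 - 8*sin(2*u) + 6*cos(2*u) - 4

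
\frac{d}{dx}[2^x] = 2^x*log(2)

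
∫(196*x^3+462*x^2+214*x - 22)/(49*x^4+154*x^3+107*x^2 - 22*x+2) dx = log((7*x^2 + 11*x - 1)^2 + 1) + C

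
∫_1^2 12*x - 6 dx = 12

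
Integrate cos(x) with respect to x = sin(x) + C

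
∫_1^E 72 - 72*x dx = 12*E*(6 - 3*E) - 36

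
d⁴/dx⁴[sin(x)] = sin(x)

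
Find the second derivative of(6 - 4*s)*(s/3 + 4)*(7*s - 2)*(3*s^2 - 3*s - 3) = -560*s^3 - 3096*s^2 + 5412*s - 892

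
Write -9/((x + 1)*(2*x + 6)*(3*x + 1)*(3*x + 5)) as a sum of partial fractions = -81/(64*(3*x + 5)) - 81/(128*(3*x + 1)) + 9/(128*(x + 3)) + 9/(16*(x + 1))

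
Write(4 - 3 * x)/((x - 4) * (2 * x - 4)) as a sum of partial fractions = 1/(2*(x - 2)) - 2/(x - 4)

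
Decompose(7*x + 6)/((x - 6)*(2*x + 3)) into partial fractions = 3/(5*(2*x + 3)) + 16/(5*(x - 6))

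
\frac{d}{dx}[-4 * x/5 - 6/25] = -4/5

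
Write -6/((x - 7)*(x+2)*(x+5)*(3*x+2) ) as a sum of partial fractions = 81/(598*(3*x + 2)) + 1/(78*(x + 5)) - 1/(18*(x + 2)) - 1/(414*(x - 7))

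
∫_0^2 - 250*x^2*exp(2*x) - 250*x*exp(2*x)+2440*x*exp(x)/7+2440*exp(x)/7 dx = -5*(7 - 10*exp(2))^2 - 20*exp(2)/7 + 245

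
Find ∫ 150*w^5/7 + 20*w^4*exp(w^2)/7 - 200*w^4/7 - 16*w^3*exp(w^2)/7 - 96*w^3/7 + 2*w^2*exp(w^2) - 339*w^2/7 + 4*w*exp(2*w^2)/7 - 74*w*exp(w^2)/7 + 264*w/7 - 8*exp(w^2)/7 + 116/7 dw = -15*w^3 + 12*w^2 + 12*w + (-5*w^3 + 4*w^2 + 4*w - exp(w^2) + 4)^2/7 - 3*exp(w^2) + C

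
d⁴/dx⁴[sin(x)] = sin(x)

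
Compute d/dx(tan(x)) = cos(x)^(-2)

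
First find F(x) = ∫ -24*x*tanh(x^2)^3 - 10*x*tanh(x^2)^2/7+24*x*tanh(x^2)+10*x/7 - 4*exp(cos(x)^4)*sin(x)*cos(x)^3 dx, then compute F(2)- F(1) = -6*tanh(1)^2 - exp(cos(1)^4) - 5*tanh(1)/7 + 5*tanh(4)/7 + exp(cos(2)^4) + 6*tanh(4)^2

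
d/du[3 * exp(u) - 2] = 3*exp(u)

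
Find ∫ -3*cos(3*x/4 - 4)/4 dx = -sin(3*x/4 - 4) + C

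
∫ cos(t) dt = sin(t) + C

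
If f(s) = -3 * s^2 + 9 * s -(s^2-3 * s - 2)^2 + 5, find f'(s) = -4*s^3 + 18*s^2 - 16*s - 3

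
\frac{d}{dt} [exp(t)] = exp(t)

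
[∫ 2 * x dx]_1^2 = 3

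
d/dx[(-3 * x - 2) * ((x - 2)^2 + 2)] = -9*x^2 + 20*x - 10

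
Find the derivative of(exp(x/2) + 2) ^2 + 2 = 2*exp(x/2) + exp(x)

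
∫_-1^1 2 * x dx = 0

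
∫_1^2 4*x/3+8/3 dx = 14/3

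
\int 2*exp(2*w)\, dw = exp(2*w) + C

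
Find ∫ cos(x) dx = sin(x) + C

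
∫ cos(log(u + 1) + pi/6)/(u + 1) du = sin(log(u + 1) + pi/6) + C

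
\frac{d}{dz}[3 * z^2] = 6*z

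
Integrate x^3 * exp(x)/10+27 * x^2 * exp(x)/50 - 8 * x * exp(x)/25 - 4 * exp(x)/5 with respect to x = x*(5*x^2 + 12*x - 40)*exp(x)/50 + C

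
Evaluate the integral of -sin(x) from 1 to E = cos(E) - cos(1)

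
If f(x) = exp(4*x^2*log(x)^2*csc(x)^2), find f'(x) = 8*x*(-x*log(x)*cos(x)/sin(x) + log(x) + 1)*exp(4*x^2*log(x)^2/sin(x)^2)*log(x)/sin(x)^2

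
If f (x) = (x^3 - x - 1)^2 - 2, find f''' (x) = 120*x^3 - 48*x - 12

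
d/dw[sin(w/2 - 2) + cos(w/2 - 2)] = sqrt(2)*cos(w/2 - 2 + pi/4)/2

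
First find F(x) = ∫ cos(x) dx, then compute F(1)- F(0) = sin(1)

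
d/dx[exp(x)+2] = exp(x)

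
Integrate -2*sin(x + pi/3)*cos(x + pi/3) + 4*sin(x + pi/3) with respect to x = (cos(x + pi/3) - 2)^2 + C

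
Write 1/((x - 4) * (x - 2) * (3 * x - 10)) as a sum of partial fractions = -9/(8*(3*x - 10)) + 1/(8*(x - 2)) + 1/(4*(x - 4))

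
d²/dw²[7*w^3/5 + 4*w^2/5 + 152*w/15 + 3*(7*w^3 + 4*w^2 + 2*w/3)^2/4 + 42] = 2205*w^4/2 + 840*w^3 + 228*w^2 + 162*w/5 + 34/15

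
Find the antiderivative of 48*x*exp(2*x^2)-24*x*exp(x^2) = 12*(exp(x^2) - 1)*exp(x^2) + C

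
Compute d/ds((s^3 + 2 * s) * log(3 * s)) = 3*s^2*log(s) + s^2 + 3*s^2*log(3) + 2*log(s) + 2 + 2*log(3)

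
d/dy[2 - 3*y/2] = -3/2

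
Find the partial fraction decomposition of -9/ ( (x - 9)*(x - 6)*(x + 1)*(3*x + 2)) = -243/(580*(3*x + 2)) + 9/(70*(x + 1)) + 3/(140*(x - 6)) - 3/(290*(x - 9))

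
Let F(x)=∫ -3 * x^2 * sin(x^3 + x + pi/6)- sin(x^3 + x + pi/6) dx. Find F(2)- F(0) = -sqrt(3)/2 + cos(pi/6 + 10)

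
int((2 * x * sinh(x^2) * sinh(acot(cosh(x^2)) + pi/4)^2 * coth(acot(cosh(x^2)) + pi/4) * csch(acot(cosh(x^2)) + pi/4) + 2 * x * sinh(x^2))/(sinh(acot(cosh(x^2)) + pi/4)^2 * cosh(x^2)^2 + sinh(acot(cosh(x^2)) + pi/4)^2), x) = coth(acot(cosh(x^2)) + pi/4) + csch(acot(cosh(x^2)) + pi/4) + C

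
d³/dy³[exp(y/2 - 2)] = exp(y/2 - 2)/8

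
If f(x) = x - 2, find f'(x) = 1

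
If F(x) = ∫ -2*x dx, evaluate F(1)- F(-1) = 0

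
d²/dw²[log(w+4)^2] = (2 - 2*log(w + 4))/(w^2 + 8*w + 16)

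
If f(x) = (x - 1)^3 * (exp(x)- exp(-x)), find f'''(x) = (x^3*exp(2*x) + x^3 + 6*x^2*exp(2*x) - 12*x^2 + 3*x*exp(2*x) + 39*x - 4*exp(2*x) - 34)*exp(-x)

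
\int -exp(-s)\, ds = exp(-s) + C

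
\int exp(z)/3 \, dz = exp(z)/3 + C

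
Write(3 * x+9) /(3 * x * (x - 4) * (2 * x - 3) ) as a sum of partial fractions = -6/(5*(2*x - 3)) + 7/(20*(x - 4)) + 1/(4*x)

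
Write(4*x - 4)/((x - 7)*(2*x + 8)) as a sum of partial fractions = 10/(11*(x + 4)) + 12/(11*(x - 7))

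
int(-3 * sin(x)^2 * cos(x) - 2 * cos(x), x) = (cos(x)^2 - 3)*sin(x) + C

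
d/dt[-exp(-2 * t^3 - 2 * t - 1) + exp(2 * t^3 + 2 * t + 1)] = (6*t^2*exp(4*t^3 + 4*t + 2) + 6*t^2 + 2*exp(4*t^3 + 4*t + 2) + 2)*exp(-2*t^3 - 2*t - 1)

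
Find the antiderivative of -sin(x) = cos(x) + C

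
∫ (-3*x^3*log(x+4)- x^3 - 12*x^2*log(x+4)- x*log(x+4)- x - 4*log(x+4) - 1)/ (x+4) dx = -(x^3 + x + 1)*log(x + 4) + C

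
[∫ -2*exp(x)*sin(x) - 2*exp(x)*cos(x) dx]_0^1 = -2*E*sin(1)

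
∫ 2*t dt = t^2 + C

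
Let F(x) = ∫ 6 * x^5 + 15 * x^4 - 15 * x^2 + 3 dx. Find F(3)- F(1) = 1330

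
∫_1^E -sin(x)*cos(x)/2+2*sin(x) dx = -(-2 + cos(1)/2)^2 + (-2 + cos(E)/2)^2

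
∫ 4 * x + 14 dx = 2*x^2 + 14*x + C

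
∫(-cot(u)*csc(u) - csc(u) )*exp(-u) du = exp(-u)*csc(u) + C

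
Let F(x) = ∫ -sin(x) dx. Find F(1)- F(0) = -1 + cos(1)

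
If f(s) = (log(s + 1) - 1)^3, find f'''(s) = (6*log(s + 1)^2 - 30*log(s + 1) + 30)/(s^3 + 3*s^2 + 3*s + 1)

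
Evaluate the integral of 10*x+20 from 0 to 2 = 60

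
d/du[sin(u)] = cos(u)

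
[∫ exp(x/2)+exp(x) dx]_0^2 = -4 + (1 + E)^2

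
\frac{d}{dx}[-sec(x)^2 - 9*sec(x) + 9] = -(9 + 2/cos(x))*sin(x)/cos(x)^2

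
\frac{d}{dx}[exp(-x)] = -exp(-x)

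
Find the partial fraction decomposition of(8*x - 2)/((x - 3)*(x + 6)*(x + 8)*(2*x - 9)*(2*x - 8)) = 272/(1575*(2*x - 9)) - 1/(200*(x + 8)) + 5/(756*(x + 6)) + 1/(27*(x - 3)) - 1/(8*(x - 4))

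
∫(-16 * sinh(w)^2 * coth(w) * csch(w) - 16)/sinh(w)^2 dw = 16*coth(w) + 16*csch(w) + C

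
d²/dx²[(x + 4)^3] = 6*x + 24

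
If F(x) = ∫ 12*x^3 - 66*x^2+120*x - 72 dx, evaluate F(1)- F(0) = -31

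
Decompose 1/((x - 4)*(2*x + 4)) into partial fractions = -1/(12*(x + 2)) + 1/(12*(x - 4))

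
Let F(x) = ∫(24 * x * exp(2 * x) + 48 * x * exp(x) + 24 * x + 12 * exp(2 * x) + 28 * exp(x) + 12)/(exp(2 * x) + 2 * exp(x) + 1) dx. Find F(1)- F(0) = 4*E/(1 + E) + 22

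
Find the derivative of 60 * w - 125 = 60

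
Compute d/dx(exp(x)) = exp(x)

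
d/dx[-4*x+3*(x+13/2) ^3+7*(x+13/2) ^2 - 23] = 9*x^2 + 131*x + 1869/4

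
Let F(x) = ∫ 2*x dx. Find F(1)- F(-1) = 0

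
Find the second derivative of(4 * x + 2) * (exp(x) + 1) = 4*x*exp(x) + 10*exp(x)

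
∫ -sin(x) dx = cos(x) + C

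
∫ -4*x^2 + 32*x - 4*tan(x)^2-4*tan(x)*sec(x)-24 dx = -4*x^3/3 + 16*x^2 - 20*x - 4*tan(x) - 4/cos(x) + C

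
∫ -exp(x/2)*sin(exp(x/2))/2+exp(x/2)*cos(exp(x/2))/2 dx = sqrt(2)*sin(exp(x/2) + pi/4) + C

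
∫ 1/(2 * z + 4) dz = log(z + 2)/2 + C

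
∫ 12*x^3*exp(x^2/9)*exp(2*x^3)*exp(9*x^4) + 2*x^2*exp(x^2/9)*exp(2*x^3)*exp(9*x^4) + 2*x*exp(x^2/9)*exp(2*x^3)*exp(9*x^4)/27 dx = exp(x^2*(9*x + 1)^2/9)/3 + C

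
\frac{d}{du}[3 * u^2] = 6*u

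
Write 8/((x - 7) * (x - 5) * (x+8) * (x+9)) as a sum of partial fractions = -1/(28*(x + 9)) + 8/(195*(x + 8)) - 2/(91*(x - 5)) + 1/(60*(x - 7))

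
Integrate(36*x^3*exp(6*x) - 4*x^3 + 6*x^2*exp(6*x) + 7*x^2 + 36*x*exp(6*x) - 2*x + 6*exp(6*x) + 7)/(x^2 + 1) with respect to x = -2*x^2 + 6*x*exp(6*x) + 7*x + log(x^2 + 1) + C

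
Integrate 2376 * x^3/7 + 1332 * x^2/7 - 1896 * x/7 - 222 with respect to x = 594*x^4/7 + 444*x^3/7 - 948*x^2/7 - 222*x + C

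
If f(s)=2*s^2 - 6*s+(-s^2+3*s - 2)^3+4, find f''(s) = -30*s^4 + 180*s^3 - 396*s^2 + 378*s - 128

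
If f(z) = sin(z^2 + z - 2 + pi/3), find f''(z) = -4*z^2*sin(z^2 + z - 2 + pi/3) - 4*z*sin(z^2 + z - 2 + pi/3) - sin(z^2 + z - 2 + pi/3) + 2*cos(z^2 + z - 2 + pi/3)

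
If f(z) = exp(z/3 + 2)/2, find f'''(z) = exp(z/3 + 2)/54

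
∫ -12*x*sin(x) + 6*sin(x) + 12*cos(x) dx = (12*x - 6)*cos(x) + C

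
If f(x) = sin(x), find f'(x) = cos(x)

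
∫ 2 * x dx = x^2 + C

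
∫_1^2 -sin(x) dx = -cos(1) + cos(2)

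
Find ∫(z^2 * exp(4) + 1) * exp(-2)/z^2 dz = z*exp(2) - exp(-2)/z + C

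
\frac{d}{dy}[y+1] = 1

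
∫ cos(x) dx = sin(x) + C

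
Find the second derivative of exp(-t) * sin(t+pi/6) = -2*exp(-t)*cos(t + pi/6)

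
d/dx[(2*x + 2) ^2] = 8*x + 8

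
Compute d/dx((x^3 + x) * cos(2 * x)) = -2*x^3*sin(2*x) + 3*x^2*cos(2*x) - 2*x*sin(2*x) + cos(2*x)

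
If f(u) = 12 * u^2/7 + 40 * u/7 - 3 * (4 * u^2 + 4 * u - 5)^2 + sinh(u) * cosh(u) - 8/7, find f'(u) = -192*u^3 - 288*u^2 + 1032*u/7 + cosh(2*u) + 880/7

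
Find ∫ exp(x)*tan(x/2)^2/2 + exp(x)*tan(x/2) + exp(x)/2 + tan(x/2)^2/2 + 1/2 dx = (exp(x) + 1)*tan(x/2) + C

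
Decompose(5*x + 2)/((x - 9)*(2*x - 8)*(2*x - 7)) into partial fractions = 39/(11*(2*x - 7)) - 11/(5*(x - 4)) + 47/(110*(x - 9))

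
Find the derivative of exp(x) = exp(x)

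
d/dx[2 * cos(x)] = -2*sin(x)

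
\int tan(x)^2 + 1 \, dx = tan(x) + C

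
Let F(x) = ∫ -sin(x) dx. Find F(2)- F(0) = -1 + cos(2)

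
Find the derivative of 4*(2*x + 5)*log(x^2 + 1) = (8*x^2*log(x^2 + 1) + 16*x^2 + 40*x + 8*log(x^2 + 1))/(x^2 + 1)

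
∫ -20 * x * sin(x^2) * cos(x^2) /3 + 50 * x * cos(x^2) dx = 5*(15 - sin(x^2))*sin(x^2)/3 + C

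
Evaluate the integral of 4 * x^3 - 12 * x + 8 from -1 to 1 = 16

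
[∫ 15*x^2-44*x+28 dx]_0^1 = 11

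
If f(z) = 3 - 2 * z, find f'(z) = -2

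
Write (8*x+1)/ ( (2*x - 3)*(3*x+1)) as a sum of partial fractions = 5/(11*(3*x + 1)) + 26/(11*(2*x - 3))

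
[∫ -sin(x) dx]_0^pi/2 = -1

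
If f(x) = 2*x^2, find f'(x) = 4*x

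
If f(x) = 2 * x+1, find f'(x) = 2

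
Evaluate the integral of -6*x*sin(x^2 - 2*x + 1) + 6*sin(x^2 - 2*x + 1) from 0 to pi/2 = -3*cos(1) - 3*cos(1 + pi^2/4)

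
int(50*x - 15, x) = 25*x^2 - 15*x + C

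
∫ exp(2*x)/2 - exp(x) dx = (exp(x) - 2)^2/4 + C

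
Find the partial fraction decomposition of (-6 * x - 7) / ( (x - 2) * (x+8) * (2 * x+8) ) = 41/(80*(x + 8)) - 17/(48*(x + 4)) - 19/(120*(x - 2))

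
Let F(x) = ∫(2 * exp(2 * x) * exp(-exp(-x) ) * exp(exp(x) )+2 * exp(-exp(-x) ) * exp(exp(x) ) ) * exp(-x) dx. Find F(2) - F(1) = -2*exp(E - exp(-1)) + 2*exp(-exp(-2) + exp(2))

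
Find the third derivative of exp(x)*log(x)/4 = (x^3*exp(x)*log(x) + 3*x^2*exp(x) - 3*x*exp(x) + 2*exp(x))/(4*x^3)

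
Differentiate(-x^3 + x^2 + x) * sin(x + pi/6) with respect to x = -x^3*cos(x + pi/6) - 3*x^2*sin(x + pi/6) + x^2*cos(x + pi/6) + 2*x*sin(x + pi/6) + x*cos(x + pi/6) + sin(x + pi/6)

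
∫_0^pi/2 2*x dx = pi^2/4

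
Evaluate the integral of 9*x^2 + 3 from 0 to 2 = 30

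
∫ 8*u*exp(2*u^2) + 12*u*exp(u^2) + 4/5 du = 4*u/5 + 2*exp(2*u^2) + 6*exp(u^2) + C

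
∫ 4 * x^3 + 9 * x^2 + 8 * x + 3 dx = x^4 + 3*x^3 + 4*x^2 + 3*x + C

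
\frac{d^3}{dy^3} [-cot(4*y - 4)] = 384*cot(4*y - 4)^4 + 512*cot(4*y - 4)^2 + 128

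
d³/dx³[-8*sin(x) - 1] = 8*cos(x)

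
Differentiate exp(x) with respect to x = exp(x)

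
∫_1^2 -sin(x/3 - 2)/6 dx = -cos(5/3)/2 + cos(4/3)/2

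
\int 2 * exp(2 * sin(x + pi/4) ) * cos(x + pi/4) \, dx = exp(2*sin(x + pi/4)) + C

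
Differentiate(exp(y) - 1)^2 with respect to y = 2*exp(2*y) - 2*exp(y)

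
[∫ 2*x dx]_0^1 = 1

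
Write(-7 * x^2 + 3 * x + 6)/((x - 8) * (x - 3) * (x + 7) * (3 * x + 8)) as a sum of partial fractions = -699/(3536*(3*x + 8)) + 179/(975*(x + 7)) + 24/(425*(x - 3)) - 209/(1200*(x - 8))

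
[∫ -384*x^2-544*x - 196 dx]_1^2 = -1908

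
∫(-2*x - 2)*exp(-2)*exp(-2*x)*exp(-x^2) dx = exp(-x^2 - 2*x - 2) + C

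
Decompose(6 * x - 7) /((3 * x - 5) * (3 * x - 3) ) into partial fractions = 3/(2*(3*x - 5)) + 1/(6*(x - 1))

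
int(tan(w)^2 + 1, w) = tan(w) + C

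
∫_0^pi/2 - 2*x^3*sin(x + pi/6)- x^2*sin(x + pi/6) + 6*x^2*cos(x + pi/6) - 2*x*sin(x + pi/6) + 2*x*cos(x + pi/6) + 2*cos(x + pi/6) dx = -pi^3/8 - pi/2 - pi^2/8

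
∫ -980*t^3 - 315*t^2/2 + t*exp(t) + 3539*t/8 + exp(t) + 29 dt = t*(-3920*t^3 - 840*t^2 + 3539*t + 16*exp(t) + 464)/16 + C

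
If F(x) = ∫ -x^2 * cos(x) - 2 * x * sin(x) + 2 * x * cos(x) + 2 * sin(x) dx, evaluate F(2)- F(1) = -sin(1)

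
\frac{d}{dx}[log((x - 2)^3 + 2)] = (3*x^2 - 12*x + 12)/(x^3 - 6*x^2 + 12*x - 6)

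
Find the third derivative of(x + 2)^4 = 24*x + 48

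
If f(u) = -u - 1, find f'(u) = -1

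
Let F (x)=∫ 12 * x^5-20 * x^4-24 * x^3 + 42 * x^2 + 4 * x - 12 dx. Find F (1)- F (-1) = -4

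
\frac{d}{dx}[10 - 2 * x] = -2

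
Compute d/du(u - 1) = 1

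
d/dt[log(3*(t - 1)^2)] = 2/(t - 1)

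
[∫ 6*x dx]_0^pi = 3*pi^2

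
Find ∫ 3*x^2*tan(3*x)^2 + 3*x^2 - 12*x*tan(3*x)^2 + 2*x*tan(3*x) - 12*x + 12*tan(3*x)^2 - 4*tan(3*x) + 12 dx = (x - 2)^2*tan(3*x) + C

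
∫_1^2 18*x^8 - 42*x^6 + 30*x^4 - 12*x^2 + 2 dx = 420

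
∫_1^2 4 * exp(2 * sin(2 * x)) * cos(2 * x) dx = -exp(2*sin(2)) + exp(2*sin(4))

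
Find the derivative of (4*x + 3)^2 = 32*x + 24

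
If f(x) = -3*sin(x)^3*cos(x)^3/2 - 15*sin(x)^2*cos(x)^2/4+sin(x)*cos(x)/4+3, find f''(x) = -45*(1 - cos(2*x))^2*sin(2*x)/8 - 15*(1 - cos(2*x))^2 - 9*(cos(2*x) + 1)^2*sin(2*x)/8 + 17*sin(2*x)/2 - 9*sin(4*x)/2 - 30*cos(2*x) + 45/2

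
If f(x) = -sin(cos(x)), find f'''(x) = (-sin(x)^2*cos(cos(x)) + 3*sin(cos(x))*cos(x) - cos(cos(x)))*sin(x)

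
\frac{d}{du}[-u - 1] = -1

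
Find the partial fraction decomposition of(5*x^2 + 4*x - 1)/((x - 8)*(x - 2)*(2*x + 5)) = 3/(7*(2*x + 5)) - 1/(2*(x - 2)) + 39/(14*(x - 8))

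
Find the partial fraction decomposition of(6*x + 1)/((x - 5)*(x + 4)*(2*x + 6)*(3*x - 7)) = -405/(4864*(3*x - 7)) + 23/(342*(x + 4)) - 17/(256*(x + 3)) + 31/(1152*(x - 5))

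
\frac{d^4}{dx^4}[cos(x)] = cos(x)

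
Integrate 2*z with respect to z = z^2 + C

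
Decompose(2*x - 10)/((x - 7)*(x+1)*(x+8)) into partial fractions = -26/(105*(x + 8)) + 3/(14*(x + 1)) + 1/(30*(x - 7))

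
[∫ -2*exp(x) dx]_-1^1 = -2*E + 2*exp(-1)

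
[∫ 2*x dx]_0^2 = 4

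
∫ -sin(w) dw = cos(w) + C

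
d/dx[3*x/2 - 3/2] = 3/2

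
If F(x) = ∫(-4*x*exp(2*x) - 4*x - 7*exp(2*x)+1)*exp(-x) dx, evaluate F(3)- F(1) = -15*exp(3) - 7*exp(-1) + 15*exp(-3) + 7*E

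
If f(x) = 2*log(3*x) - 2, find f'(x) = 2/x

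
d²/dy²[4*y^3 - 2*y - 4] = 24*y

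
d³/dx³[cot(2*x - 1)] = -48*cot(2*x - 1)^4 - 64*cot(2*x - 1)^2 - 16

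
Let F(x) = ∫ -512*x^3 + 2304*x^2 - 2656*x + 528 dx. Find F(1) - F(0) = -160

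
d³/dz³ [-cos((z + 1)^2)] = -8*z^3*sin(z^2 + 2*z + 1) - 24*z^2*sin(z^2 + 2*z + 1) - 24*z*sin(z^2 + 2*z + 1) + 12*z*cos(z^2 + 2*z + 1) - 8*sin(z^2 + 2*z + 1) + 12*cos(z^2 + 2*z + 1)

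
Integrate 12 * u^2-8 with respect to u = 4*u^3 - 8*u + C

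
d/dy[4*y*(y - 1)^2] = 12*y^2 - 16*y + 4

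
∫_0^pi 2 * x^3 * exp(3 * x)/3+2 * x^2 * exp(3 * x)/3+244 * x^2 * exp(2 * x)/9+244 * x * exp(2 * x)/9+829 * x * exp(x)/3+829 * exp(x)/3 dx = -4*(7 + pi*exp(pi)/3)^2 - 1862 + pi*exp(pi) + 6*(7 + pi*exp(pi)/3)^3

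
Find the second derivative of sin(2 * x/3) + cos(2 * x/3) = -4*sqrt(2)*sin(2*x/3 + pi/4)/9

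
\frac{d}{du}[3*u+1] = 3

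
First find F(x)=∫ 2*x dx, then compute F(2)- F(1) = 3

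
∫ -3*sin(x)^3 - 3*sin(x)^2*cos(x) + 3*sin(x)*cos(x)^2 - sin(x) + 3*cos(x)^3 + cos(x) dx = sqrt(2)*(5*sin(x + pi/4) - cos(3*x + pi/4))/2 + C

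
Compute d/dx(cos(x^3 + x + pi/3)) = -(3*x^2 + 1)*sin(x^3 + x + pi/3)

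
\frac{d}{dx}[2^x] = 2^x*log(2)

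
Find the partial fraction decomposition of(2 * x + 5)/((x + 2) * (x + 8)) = 11/(6*(x + 8)) + 1/(6*(x + 2))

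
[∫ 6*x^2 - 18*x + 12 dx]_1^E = -1 + (-2 + E)^2*(-1 + 2*E)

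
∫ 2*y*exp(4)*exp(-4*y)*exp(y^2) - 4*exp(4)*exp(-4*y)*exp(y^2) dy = exp((y - 2)^2) + C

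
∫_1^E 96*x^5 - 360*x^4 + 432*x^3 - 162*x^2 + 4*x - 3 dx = -3*E + 3 + 2*exp(2) + 2*(-3*E + 2*exp(2))^3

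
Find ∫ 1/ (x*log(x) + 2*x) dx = log(log(x) + 2) + C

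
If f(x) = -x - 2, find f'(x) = -1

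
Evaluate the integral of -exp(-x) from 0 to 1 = -1 + exp(-1)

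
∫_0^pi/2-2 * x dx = -pi^2/4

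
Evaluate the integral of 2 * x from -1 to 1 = 0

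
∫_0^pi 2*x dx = pi^2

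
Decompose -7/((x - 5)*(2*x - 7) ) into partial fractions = 14/(3*(2*x - 7)) - 7/(3*(x - 5))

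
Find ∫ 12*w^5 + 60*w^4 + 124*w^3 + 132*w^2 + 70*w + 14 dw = 2*w^6 + 12*w^5 + 31*w^4 + 44*w^3 + 35*w^2 + 14*w + C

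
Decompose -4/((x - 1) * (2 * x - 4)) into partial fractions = 2/(x - 1) - 2/(x - 2)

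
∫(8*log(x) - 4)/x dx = 4*(log(x) - 1)*log(x) + C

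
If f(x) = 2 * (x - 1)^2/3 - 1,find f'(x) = 4*x/3 - 4/3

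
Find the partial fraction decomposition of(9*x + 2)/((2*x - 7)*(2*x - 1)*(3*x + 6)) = -13/(90*(2*x - 1)) + 67/(198*(2*x - 7)) - 16/(165*(x + 2))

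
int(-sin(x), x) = cos(x) + C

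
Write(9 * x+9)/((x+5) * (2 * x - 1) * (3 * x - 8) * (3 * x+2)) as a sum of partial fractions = 27/(910*(3*x + 2)) + 297/(2990*(3*x - 8)) - 108/(1001*(2*x - 1)) + 36/(3289*(x + 5))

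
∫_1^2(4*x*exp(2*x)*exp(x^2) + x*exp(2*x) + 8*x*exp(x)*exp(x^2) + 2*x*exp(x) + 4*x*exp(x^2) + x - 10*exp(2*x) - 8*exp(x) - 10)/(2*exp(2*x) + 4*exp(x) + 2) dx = -6*E/(1 + E) - 17/4 - E + 6*exp(2)/(1 + exp(2)) + exp(4)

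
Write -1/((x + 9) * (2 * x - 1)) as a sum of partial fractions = -2/(19*(2*x - 1)) + 1/(19*(x + 9))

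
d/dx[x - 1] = 1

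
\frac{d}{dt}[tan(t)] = cos(t)^(-2)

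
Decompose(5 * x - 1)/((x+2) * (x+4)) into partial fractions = 21/(2*(x + 4)) - 11/(2*(x + 2))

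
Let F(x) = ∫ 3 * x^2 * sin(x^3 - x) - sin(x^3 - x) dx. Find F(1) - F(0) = 0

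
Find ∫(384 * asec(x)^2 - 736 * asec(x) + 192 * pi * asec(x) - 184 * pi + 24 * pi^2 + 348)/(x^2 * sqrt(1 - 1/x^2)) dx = 2*(4*asec(x) - 5 + pi)^3 + 7*(4*asec(x) - 5 + pi)^2 + 28*asec(x) + C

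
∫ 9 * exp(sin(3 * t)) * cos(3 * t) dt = 3*exp(sin(3*t)) + C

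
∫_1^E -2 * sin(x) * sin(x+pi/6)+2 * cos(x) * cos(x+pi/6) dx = -sin(pi/6 + 2) + sin(pi/6 + 2*E)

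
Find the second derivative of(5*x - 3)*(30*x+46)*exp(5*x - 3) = 3750*x^2*exp(5*x - 3) + 6500*x*exp(5*x - 3) - 1750*exp(5*x - 3)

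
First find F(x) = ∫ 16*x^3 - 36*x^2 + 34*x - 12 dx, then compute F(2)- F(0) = 12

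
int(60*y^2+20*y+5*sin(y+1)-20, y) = 20*y^3 + 10*y^2 - 20*y - 5*cos(y + 1) + C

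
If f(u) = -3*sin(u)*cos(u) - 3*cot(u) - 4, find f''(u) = 6*sin(2*u) - 6*cos(u)/sin(u)^3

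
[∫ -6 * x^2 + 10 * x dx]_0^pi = (-2*pi - 3)*((-2 + pi)^2 + 2) + 18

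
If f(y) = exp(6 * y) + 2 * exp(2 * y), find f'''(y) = 216*exp(6*y) + 16*exp(2*y)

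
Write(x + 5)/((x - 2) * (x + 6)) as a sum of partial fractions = 1/(8*(x + 6)) + 7/(8*(x - 2))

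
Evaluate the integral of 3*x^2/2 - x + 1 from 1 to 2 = 3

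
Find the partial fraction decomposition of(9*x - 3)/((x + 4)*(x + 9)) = 84/(5*(x + 9)) - 39/(5*(x + 4))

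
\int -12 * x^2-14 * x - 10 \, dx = -4*x^3 - 7*x^2 - 10*x + C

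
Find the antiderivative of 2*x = x^2 + C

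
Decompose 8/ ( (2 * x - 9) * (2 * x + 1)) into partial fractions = -4/(5*(2*x + 1)) + 4/(5*(2*x - 9))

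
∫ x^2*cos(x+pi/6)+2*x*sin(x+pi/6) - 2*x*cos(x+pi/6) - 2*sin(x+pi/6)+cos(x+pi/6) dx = (x - 1)^2*sin(x + pi/6) + C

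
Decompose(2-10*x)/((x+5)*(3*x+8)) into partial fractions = 86/(7*(3*x + 8)) - 52/(7*(x + 5))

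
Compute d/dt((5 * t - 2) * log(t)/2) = (5*t*log(t) + 5*t - 2)/(2*t)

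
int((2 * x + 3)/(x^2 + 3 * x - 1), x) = log(x^2 + 3*x - 1) + C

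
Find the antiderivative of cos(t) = sin(t) + C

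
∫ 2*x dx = x^2 + C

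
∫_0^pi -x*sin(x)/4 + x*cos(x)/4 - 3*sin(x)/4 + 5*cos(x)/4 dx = -2 - pi/4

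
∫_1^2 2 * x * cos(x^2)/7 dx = -sin(1)/7 + sin(4)/7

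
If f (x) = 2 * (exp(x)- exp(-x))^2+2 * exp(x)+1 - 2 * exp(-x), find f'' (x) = (8*exp(4*x) + 2*exp(3*x) - 2*exp(x) + 8)*exp(-2*x)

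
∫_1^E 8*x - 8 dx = -8*E + 4 + 4*exp(2)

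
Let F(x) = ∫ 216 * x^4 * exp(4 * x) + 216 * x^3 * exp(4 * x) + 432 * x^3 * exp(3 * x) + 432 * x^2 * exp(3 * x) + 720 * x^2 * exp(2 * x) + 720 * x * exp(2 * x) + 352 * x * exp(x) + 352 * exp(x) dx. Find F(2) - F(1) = -6*(7 + 4*E + 3*exp(2))^2 - 16*E + 20*exp(2) + 48*exp(4) + 6*(7 + 8*exp(2) + 12*exp(4))^2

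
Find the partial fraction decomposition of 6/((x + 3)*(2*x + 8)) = -3/(x + 4) + 3/(x + 3)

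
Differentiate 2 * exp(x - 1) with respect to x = 2*exp(x - 1)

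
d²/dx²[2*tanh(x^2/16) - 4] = -(x^2*sinh(x^2/16)/cosh(x^2/16) - 4)/(16*cosh(x^2/16)^2)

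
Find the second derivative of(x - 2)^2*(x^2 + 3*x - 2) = 12*x^2 - 6*x - 20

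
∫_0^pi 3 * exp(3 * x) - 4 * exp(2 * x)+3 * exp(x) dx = -2 + 2*exp(pi) + (-1 + exp(pi))^2 + (-1 + exp(pi))^3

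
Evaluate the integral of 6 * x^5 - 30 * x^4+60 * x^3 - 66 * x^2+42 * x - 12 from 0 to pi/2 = -4 + (-1 + (-1 + pi/2)^3)^2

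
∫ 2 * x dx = x^2 + C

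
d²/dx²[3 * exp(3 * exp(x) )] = 9*exp(x + 3*exp(x)) + 27*exp(2*x + 3*exp(x))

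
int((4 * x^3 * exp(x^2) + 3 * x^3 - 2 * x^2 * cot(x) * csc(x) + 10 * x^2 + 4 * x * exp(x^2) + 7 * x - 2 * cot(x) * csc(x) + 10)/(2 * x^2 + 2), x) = 3*x^2/4 + 5*x + exp(x^2) + log(x^2 + 1) + csc(x) + C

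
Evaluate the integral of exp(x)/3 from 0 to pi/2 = -1/3 + exp(pi/2)/3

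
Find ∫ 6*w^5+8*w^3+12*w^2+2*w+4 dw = w^6 + 2*w^4 + 4*w^3 + w^2 + 4*w + C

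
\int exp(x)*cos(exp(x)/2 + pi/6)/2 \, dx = sin(exp(x)/2 + pi/6) + C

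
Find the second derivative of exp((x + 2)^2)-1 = 4*x^2*exp(x^2 + 4*x + 4) + 16*x*exp(x^2 + 4*x + 4) + 18*exp(x^2 + 4*x + 4)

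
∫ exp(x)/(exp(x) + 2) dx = log(exp(x) + 2) + C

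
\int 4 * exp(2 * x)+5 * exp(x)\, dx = (2*exp(x) + 5)*exp(x) + C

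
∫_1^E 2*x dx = -1 + exp(2)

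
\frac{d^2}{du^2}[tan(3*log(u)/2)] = 3*(3*sin(3*log(u)/2)/cos(3*log(u)/2) - 1)/(2*u^2*cos(3*log(u)/2)^2)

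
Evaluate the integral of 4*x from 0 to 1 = 2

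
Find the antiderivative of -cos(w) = -sin(w) + C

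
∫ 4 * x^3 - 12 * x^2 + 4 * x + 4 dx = x^4 - 4*x^3 + 2*x^2 + 4*x + C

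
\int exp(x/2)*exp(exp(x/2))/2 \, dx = exp(exp(x/2)) + C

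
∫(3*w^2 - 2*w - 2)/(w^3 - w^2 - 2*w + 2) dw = log(w^3 - w^2 - 2*w + 2) + C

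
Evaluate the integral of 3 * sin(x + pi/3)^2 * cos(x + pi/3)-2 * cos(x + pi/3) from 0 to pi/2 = -7/8 + 5*sqrt(3)/8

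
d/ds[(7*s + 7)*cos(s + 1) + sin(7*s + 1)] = -7*s*sin(s + 1) + 7*cos(7*s + 1) + 7*sqrt(2)*cos(s + pi/4 + 1)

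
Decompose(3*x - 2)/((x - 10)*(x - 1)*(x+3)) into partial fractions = -11/(52*(x + 3)) - 1/(36*(x - 1)) + 28/(117*(x - 10))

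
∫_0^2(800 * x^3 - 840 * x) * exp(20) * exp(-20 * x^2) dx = -20*exp(20) - 60*exp(-60)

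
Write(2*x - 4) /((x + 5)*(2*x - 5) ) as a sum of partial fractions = 2/(15*(2*x - 5)) + 14/(15*(x + 5))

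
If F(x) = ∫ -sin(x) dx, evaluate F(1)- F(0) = -1 + cos(1)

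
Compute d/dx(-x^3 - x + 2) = -3*x^2 - 1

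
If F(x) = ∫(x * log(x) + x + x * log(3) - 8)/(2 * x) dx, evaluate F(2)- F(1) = -3*log(6) + 7*log(3)/2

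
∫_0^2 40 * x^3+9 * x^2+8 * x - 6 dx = 188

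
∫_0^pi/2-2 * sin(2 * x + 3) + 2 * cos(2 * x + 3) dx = -2*sin(3) - 2*cos(3)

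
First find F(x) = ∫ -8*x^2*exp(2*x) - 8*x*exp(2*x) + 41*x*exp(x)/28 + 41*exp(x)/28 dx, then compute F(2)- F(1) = -16*exp(4) - 41*E/28 + 97*exp(2)/14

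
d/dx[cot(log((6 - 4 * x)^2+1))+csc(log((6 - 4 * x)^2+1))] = 16*(-2*x*cos(log(16*x^2 - 48*x + 37)) - 2*x + 3*cos(log(16*x^2 - 48*x + 37)) + 3)/((16*x^2 - 48*x + 37)*sin(log(16*x^2 - 48*x + 37))^2)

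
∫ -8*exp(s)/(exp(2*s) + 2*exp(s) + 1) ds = 2*(7*exp(s) + 11)/(exp(s) + 1) + C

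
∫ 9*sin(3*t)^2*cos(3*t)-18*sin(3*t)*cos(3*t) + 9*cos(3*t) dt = (sin(3*t) - 1)^3 + C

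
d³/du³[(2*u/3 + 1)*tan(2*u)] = 32*u*tan(2*u)^4 + 128*u*tan(2*u)^2/3 + 32*u/3 + 48*tan(2*u)^4 + 16*tan(2*u)^3 + 64*tan(2*u)^2 + 16*tan(2*u) + 16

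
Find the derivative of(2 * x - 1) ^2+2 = 8*x - 4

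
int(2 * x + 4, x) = x^2 + 4*x + C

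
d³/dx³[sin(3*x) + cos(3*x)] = 27*sin(3*x) - 27*cos(3*x)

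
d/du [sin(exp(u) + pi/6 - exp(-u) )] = (exp(2*u) + 1)*exp(-u)*sin(-exp(u) + pi/3 + exp(-u))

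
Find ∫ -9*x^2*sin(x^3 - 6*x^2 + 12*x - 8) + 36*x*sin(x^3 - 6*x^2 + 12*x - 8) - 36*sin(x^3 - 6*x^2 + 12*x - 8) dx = 3*cos((x - 2)^3) + C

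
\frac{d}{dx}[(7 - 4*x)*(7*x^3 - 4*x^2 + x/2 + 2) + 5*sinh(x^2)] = -112*x^3 + 195*x^2 + 10*x*cosh(x^2) - 60*x - 9/2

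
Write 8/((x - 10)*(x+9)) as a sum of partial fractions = -8/(19*(x + 9)) + 8/(19*(x - 10))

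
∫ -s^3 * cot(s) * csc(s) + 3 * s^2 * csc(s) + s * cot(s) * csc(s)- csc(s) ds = s*(s^2 - 1)*csc(s) + C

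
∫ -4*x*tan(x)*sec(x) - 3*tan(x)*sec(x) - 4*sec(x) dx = (-4*x - 3)*sec(x) + C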